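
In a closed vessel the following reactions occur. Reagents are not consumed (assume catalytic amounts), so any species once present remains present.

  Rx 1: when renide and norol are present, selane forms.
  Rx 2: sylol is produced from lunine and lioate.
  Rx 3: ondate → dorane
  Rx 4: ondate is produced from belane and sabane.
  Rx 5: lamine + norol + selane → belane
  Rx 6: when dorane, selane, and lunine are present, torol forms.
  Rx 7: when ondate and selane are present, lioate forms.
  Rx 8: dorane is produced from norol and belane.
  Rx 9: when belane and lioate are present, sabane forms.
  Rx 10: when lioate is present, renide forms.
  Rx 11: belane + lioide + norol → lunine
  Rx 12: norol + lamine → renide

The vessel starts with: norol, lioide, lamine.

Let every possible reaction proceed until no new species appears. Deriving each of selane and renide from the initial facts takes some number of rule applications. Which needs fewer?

renide

renide: norol and lamine present → renide forms (Rx 12). [1 rule application]
selane: norol and lamine present → renide forms (Rx 12). renide and norol present → selane forms (Rx 1). [2 rule applications]
renide needs fewer.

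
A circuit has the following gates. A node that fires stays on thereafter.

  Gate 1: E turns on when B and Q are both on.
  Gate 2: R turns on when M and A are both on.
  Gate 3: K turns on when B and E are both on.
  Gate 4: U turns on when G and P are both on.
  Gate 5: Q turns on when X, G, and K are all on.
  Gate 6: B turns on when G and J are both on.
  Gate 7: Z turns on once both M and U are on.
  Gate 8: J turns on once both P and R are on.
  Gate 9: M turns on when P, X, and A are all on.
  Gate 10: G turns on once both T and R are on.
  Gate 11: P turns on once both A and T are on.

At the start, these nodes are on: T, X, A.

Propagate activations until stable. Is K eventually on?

No

K would need B and E (Gate 3), but E never turns on.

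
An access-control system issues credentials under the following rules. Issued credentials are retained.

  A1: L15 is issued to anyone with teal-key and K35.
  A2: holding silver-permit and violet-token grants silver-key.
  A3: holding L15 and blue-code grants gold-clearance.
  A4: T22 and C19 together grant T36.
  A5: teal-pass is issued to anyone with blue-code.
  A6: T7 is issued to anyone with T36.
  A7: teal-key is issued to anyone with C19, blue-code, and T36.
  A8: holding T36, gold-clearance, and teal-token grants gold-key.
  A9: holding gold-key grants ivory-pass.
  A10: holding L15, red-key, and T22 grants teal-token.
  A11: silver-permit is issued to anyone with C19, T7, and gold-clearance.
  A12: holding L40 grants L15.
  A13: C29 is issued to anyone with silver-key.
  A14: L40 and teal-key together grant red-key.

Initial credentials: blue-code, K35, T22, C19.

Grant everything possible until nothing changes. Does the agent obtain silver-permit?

Holding T22 and C19 grants T36 (A4).
Holding T36 grants T7 (A6).
Holding C19, blue-code, and T36 grants teal-key (A7).
Holding teal-key and K35 grants L15 (A1).
Holding L15 and blue-code grants gold-clearance (A3).
Holding C19, T7, and gold-clearance grants silver-permit (A11).

Yes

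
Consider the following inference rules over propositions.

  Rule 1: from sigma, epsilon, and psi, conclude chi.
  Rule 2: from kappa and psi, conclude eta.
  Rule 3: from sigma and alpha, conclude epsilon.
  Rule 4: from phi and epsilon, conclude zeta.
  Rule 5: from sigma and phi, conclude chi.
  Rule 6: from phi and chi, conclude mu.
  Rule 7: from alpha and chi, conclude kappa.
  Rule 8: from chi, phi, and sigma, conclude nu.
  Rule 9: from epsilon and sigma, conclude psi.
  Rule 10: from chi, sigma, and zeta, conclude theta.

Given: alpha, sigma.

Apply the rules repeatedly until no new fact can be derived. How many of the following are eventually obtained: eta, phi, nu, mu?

From sigma and alpha, Rule 3 gives epsilon.
From epsilon and sigma, Rule 9 gives psi.
sigma, epsilon, and psi hold, so chi follows (Rule 1).
alpha and chi hold, so kappa follows (Rule 7).
From kappa and psi, Rule 2 gives eta.
eta: reached.
No rule produces phi, and it is not given.
nu would need chi, phi, and sigma (Rule 8), but phi is never established.
mu would need phi and chi (Rule 6), but phi is never established.
Reached: eta — 1 of the 4.

1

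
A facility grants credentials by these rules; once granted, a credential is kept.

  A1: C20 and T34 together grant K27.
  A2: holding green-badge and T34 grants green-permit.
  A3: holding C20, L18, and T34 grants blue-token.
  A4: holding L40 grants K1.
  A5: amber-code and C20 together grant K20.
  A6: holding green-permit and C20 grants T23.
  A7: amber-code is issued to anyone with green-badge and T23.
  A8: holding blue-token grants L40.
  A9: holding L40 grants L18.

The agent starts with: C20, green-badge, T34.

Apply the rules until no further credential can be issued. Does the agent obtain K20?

Yes

Holding green-badge and T34 grants green-permit (A2).
Holding green-permit and C20 grants T23 (A6).
Holding green-badge and T23 grants amber-code (A7).
Holding amber-code and C20 grants K20 (A5).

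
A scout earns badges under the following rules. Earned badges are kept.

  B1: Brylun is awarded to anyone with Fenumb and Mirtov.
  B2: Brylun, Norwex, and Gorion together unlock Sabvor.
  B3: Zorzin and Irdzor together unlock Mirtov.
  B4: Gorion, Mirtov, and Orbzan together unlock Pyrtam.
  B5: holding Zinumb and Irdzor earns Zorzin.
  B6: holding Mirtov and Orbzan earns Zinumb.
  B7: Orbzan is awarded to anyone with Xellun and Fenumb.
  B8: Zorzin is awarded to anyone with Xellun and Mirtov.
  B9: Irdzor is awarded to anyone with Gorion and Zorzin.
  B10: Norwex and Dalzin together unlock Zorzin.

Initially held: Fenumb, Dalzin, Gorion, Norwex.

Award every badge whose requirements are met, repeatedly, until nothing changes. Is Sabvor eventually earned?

With Norwex and Dalzin, Zorzin is earned (B10).
With Gorion and Zorzin, Irdzor is earned (B9).
With Zorzin and Irdzor, Mirtov is earned (B3).
With Fenumb and Mirtov, Brylun is earned (B1).
With Brylun, Norwex, and Gorion, Sabvor is earned (B2).

Yes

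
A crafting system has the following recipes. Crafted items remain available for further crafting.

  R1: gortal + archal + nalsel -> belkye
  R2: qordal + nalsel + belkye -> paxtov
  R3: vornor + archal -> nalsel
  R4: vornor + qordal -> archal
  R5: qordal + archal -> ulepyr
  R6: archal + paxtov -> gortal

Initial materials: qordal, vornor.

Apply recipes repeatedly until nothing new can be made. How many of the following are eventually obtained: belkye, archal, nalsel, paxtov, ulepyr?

3

vornor + qordal -> archal (R4).
Using R3, vornor and archal make nalsel.
qordal + archal -> ulepyr (R5).
belkye would need gortal, archal, and nalsel (R1), but gortal is never obtained.
archal: reached.
nalsel: reached.
paxtov would need qordal, nalsel, and belkye (R2), but belkye is never obtained.
ulepyr: reached.
Reached: archal, nalsel, and ulepyr — 3 of the 5.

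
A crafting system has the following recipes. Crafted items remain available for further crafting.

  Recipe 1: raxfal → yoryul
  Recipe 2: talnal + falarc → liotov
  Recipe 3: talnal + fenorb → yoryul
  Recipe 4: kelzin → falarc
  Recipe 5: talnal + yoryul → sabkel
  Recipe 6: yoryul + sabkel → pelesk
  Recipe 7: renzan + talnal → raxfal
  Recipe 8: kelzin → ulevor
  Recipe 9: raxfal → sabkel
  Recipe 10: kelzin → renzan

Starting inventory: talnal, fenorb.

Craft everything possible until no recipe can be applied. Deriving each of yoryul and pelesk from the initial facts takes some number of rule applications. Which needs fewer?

yoryul

yoryul: Using Recipe 3, talnal and fenorb make yoryul. [1 rule application]
pelesk: talnal + fenorb → yoryul (Recipe 3). talnal + yoryul → sabkel (Recipe 5). Using Recipe 6, yoryul and sabkel make pelesk. [3 rule applications]
yoryul needs fewer.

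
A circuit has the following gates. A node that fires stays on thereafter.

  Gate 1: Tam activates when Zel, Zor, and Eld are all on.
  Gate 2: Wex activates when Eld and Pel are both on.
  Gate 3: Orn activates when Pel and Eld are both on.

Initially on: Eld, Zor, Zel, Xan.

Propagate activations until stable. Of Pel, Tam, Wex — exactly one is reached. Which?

Tam

Gate 1: Zel, Zor, and Eld on → Tam on.
Wex would need Eld and Pel (Gate 2), but Pel never turns on. No rule produces Pel, and it is not given.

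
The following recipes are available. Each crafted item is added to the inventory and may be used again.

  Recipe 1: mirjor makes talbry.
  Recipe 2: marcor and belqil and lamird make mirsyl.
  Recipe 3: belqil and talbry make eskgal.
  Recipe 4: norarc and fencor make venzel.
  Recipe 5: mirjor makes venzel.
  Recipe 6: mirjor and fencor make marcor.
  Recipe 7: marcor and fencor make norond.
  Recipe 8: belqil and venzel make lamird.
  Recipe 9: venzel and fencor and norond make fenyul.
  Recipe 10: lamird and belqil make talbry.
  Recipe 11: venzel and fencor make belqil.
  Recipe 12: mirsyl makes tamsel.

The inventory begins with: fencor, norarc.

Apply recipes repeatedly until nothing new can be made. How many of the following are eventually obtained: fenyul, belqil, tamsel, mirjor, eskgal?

2

norarc and fencor → venzel (Recipe 4).
venzel and fencor → belqil (Recipe 11).
Using Recipe 8, belqil and venzel make lamird.
Using Recipe 10, lamird and belqil make talbry.
belqil and talbry → eskgal (Recipe 3).
fenyul would need venzel, fencor, and norond (Recipe 9), but norond is never obtained.
belqil: reached.
tamsel would need mirsyl (Recipe 12), but mirsyl is never obtained.
No rule produces mirjor, and it is not given.
eskgal: reached.
Reached: belqil and eskgal — 2 of the 5.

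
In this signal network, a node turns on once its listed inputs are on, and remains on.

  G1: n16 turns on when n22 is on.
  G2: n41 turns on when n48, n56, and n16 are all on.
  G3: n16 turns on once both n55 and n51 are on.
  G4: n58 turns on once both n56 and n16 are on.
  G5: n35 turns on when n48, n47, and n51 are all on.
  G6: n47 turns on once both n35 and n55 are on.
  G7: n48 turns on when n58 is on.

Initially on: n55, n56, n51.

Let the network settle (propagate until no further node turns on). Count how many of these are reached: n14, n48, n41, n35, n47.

2

n55 and n51 are on, so n16 turns on (G3).
G4: n56 and n16 on → n58 on.
n58 is on, so n48 turns on (G7).
G2: n48, n56, and n16 on → n41 on.
No rule produces n14, and it is not given.
n48: reached.
n41: reached.
n35 would need n48, n47, and n51 (G5), but n47 never turns on.
n47 would need n35 and n55 (G6), but n35 never turns on.
Reached: n48 and n41 — 2 of the 5.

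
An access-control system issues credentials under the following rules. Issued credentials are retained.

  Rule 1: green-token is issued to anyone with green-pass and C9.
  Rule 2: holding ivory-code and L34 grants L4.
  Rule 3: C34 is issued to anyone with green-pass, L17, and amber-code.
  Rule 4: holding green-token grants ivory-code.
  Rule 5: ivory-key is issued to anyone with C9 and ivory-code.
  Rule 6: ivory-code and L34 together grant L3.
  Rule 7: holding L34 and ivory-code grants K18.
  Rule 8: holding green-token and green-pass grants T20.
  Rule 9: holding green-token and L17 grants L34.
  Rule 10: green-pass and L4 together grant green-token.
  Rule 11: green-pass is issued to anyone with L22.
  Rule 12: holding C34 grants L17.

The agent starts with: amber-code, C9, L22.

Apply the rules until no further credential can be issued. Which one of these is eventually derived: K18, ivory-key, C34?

Holding L22 grants green-pass (Rule 11).
Holding green-pass and C9 grants green-token (Rule 1).
Holding green-token grants ivory-code (Rule 4).
Holding C9 and ivory-code grants ivory-key (Rule 5).
K18 would need L34 and ivory-code (Rule 7), but L34 is never granted. C34 would need green-pass, L17, and amber-code (Rule 3), but L17 is never granted.

ivory-key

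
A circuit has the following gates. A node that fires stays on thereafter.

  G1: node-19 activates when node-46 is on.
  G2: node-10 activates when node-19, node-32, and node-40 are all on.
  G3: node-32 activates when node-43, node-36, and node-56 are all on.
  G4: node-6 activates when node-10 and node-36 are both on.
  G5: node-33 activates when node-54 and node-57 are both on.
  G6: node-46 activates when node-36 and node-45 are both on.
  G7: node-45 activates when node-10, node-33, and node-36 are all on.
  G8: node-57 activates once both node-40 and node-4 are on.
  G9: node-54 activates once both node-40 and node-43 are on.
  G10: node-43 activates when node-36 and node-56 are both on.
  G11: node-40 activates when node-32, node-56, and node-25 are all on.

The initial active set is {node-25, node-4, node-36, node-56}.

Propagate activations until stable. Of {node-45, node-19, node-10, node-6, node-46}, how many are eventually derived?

node-45 would need node-10, node-33, and node-36 (G7), but node-10 never turns on.
node-19 would need node-46 (G1), but node-46 never turns on.
node-10 would need node-19, node-32, and node-40 (G2), but node-19 never turns on.
node-6 would need node-10 and node-36 (G4), but node-10 never turns on.
node-46 would need node-36 and node-45 (G6), but node-45 never turns on.
None of the 5 are reached.

0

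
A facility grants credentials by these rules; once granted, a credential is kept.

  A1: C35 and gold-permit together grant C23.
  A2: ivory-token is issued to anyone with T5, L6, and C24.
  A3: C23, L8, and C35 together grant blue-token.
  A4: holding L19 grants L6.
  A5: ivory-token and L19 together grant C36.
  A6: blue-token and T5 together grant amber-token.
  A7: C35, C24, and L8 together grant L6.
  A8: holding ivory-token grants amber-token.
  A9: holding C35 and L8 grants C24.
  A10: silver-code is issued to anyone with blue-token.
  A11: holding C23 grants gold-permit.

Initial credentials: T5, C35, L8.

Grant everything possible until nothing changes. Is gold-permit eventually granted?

gold-permit would need C23 (A11), but C23 is never granted.

No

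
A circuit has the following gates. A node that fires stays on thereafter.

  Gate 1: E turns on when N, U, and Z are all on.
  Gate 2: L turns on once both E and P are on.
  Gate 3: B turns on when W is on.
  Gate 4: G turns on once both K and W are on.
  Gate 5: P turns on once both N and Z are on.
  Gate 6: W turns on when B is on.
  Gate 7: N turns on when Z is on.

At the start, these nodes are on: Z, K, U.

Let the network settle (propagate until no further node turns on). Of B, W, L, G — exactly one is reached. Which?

L

Gate 7: Z on → N on.
N, U, and Z are on, so E turns on (Gate 1).
Gate 5: N and Z on → P on.
E and P are on, so L turns on (Gate 2).
W would need B (Gate 6), but B never turns on. B would need W (Gate 3), but W never turns on. G would need K and W (Gate 4), but W never turns on.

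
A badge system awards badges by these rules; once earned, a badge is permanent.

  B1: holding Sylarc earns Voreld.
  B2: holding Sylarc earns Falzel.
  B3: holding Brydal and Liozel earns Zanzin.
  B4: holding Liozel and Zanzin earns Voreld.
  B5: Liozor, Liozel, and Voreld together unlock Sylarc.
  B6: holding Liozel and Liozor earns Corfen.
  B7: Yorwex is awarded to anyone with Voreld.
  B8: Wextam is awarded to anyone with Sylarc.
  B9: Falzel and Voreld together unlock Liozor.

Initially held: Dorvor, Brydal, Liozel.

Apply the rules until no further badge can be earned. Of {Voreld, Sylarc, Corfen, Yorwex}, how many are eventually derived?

2

With Brydal and Liozel, Zanzin is earned (B3).
With Liozel and Zanzin, Voreld is earned (B4).
With Voreld, Yorwex is earned (B7).
Voreld: reached.
Sylarc would need Liozor, Liozel, and Voreld (B5), but Liozor is never earned.
Corfen would need Liozel and Liozor (B6), but Liozor is never earned.
Yorwex: reached.
Reached: Voreld and Yorwex — 2 of the 4.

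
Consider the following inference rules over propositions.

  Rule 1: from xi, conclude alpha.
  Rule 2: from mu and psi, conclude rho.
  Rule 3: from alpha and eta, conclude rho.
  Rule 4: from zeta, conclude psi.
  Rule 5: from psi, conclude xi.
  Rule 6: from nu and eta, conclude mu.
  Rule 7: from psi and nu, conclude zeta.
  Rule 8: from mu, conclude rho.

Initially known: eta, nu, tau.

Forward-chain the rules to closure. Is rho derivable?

nu and eta hold, so mu follows (Rule 6).
From mu, Rule 8 gives rho.

Yes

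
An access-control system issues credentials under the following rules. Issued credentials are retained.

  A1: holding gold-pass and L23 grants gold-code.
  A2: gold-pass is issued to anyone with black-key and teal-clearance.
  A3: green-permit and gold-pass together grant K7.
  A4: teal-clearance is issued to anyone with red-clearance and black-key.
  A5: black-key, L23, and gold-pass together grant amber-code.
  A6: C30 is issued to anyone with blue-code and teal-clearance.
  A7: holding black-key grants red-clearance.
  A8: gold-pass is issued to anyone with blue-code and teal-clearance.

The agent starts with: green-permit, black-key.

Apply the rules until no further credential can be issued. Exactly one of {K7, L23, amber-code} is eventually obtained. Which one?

K7

Holding black-key grants red-clearance (A7).
Holding red-clearance and black-key grants teal-clearance (A4).
Holding black-key and teal-clearance grants gold-pass (A2).
Holding green-permit and gold-pass grants K7 (A3).
No rule produces L23, and it is not given. amber-code would need black-key, L23, and gold-pass (A5), but L23 is never granted.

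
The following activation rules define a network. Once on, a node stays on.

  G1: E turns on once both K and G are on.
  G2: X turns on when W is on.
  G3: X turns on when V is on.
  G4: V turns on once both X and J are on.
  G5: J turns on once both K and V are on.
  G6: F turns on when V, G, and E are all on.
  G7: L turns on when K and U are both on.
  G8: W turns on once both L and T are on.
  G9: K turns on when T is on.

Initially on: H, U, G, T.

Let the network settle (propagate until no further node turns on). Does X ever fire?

Yes

T is on, so K turns on (G9).
K and U are on, so L turns on (G7).
G8: L and T on → W on.
G2: W on → X on.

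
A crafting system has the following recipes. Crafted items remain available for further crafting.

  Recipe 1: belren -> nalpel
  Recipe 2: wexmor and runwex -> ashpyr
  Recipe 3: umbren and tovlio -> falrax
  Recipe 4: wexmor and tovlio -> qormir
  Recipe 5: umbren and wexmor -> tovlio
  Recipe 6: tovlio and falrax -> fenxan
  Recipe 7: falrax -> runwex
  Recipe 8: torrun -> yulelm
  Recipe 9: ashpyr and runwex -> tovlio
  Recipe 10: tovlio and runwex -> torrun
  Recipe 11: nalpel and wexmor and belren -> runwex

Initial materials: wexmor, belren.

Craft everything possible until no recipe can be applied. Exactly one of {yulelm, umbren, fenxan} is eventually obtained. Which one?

yulelm

Using Recipe 1, belren makes nalpel.
Using Recipe 11, nalpel, wexmor, and belren make runwex.
wexmor and runwex -> ashpyr (Recipe 2).
Using Recipe 9, ashpyr and runwex make tovlio.
tovlio and runwex -> torrun (Recipe 10).
Using Recipe 8, torrun makes yulelm.
No rule produces umbren, and it is not given. fenxan would need tovlio and falrax (Recipe 6), but falrax is never obtained.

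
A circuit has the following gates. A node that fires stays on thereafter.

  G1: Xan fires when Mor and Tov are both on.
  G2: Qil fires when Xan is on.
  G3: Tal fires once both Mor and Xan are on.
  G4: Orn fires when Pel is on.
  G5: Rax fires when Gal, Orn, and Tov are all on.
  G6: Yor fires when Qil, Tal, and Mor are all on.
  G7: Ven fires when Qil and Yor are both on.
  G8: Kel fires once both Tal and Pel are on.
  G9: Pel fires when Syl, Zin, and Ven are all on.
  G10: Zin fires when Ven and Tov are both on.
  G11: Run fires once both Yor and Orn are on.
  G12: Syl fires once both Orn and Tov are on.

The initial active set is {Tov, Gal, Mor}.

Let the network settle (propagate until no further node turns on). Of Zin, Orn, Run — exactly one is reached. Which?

Zin

Mor and Tov are on, so Xan fires (G1).
G2: Xan on → Qil on.
G3: Mor and Xan on → Tal on.
Qil, Tal, and Mor are on, so Yor fires (G6).
G7: Qil and Yor on → Ven on.
G10: Ven and Tov on → Zin on.
Run would need Yor and Orn (G11), but Orn never turns on. Orn would need Pel (G4), but Pel never turns on.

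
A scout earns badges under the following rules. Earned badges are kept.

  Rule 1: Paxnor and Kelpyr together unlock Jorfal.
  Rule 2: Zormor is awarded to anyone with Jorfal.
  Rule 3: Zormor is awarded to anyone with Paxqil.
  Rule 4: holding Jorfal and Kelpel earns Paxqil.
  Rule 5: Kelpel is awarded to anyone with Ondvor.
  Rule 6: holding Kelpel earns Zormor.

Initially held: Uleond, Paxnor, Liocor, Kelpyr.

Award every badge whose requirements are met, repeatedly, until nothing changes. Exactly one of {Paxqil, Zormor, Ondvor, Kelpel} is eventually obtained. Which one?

With Paxnor and Kelpyr, Jorfal is earned (Rule 1).
With Jorfal, Zormor is earned (Rule 2).
Paxqil would need Jorfal and Kelpel (Rule 4), but Kelpel is never earned. No rule produces Ondvor, and it is not given. Kelpel would need Ondvor (Rule 5), but Ondvor is never earned.

Zormor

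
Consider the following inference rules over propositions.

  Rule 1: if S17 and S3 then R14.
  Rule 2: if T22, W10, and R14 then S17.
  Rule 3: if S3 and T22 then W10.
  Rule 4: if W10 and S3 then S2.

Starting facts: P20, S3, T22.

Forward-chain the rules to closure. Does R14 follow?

No

R14 would need S17 and S3 (Rule 1), but S17 is never established.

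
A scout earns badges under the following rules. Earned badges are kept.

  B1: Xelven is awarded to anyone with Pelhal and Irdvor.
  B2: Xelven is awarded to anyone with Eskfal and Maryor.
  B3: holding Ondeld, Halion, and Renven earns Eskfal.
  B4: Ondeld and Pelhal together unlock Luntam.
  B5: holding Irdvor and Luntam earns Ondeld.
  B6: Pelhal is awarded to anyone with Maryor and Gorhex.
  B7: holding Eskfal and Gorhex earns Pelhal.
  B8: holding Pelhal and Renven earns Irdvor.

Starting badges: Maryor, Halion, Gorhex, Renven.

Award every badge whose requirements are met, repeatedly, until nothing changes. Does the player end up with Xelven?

Yes

With Maryor and Gorhex, Pelhal is earned (B6).
With Pelhal and Renven, Irdvor is earned (B8).
With Pelhal and Irdvor, Xelven is earned (B1).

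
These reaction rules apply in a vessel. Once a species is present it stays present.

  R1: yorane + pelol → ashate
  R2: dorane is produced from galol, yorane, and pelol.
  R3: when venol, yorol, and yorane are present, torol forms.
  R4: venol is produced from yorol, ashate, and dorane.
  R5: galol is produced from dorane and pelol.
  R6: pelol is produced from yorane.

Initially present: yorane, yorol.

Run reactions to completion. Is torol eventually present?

No

torol would need venol, yorol, and yorane (R3), but venol never forms.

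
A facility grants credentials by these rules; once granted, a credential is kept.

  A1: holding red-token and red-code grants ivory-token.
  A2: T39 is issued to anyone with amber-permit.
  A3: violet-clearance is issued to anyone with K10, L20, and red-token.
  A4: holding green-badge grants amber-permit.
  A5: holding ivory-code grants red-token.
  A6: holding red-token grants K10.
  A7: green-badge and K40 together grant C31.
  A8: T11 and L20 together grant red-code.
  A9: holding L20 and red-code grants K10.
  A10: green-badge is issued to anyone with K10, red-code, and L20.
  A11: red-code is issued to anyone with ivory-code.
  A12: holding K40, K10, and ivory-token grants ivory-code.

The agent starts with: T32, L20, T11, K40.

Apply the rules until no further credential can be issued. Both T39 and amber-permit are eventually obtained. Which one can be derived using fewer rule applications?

amber-permit

amber-permit: Holding T11 and L20 grants red-code (A8). Holding L20 and red-code grants K10 (A9). Holding K10, red-code, and L20 grants green-badge (A10). Holding green-badge grants amber-permit (A4). [4 rule applications]
T39: Holding T11 and L20 grants red-code (A8). Holding L20 and red-code grants K10 (A9). Holding K10, red-code, and L20 grants green-badge (A10). Holding green-badge grants amber-permit (A4). Holding amber-permit grants T39 (A2). [5 rule applications]
amber-permit needs fewer.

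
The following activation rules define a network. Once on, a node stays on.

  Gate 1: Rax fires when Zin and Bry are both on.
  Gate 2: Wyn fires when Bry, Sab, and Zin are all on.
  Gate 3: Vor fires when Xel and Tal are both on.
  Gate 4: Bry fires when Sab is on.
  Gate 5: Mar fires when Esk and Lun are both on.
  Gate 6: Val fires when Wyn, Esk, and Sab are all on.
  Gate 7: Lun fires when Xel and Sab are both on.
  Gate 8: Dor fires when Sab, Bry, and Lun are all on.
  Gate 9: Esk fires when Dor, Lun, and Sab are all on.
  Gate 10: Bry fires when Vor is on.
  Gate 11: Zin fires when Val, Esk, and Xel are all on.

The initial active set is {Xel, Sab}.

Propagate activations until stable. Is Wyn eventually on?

Wyn would need Bry, Sab, and Zin (Gate 2), but Zin never turns on.

No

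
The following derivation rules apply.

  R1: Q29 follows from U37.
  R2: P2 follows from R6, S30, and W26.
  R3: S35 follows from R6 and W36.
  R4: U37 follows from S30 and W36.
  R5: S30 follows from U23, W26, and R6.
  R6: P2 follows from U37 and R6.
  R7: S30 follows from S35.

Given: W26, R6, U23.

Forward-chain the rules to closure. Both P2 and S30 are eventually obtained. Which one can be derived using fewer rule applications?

S30: From U23, W26, and R6, R5 gives S30. [1 rule application]
P2: U23, W26, and R6 hold, so S30 follows (R5). From R6, S30, and W26, R2 gives P2. [2 rule applications]
S30 needs fewer.

S30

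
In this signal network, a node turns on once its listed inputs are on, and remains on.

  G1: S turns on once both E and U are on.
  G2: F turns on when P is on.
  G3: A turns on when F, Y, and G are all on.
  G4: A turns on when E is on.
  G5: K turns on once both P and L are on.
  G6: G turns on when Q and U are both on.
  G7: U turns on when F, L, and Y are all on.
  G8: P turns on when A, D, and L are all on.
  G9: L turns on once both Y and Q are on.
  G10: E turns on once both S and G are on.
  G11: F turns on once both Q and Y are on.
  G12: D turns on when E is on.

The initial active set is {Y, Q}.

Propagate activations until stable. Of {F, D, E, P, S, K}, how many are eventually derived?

G11: Q and Y on → F on.
F: reached.
D would need E (G12), but E never turns on.
E would need S and G (G10), but S never turns on.
P would need A, D, and L (G8), but D never turns on.
S would need E and U (G1), but E never turns on.
K would need P and L (G5), but P never turns on.
Reached: F — 1 of the 6.

1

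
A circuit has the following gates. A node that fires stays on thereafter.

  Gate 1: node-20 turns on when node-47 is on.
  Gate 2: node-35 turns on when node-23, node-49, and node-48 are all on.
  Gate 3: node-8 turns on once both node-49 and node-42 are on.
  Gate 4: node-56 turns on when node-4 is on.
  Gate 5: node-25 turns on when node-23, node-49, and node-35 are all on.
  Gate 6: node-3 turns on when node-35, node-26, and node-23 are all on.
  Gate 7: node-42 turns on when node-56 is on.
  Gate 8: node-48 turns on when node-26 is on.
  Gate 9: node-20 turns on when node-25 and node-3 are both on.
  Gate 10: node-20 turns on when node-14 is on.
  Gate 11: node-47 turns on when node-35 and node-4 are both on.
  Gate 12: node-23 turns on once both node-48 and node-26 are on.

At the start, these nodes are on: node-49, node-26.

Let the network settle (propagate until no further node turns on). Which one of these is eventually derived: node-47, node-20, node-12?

node-26 is on, so node-48 turns on (Gate 8).
node-48 and node-26 are on, so node-23 turns on (Gate 12).
Gate 2: node-23, node-49, and node-48 on → node-35 on.
node-23, node-49, and node-35 are on, so node-25 turns on (Gate 5).
Gate 6: node-35, node-26, and node-23 on → node-3 on.
Gate 9: node-25 and node-3 on → node-20 on.
No rule produces node-12, and it is not given. node-47 would need node-35 and node-4 (Gate 11), but node-4 never turns on.

node-20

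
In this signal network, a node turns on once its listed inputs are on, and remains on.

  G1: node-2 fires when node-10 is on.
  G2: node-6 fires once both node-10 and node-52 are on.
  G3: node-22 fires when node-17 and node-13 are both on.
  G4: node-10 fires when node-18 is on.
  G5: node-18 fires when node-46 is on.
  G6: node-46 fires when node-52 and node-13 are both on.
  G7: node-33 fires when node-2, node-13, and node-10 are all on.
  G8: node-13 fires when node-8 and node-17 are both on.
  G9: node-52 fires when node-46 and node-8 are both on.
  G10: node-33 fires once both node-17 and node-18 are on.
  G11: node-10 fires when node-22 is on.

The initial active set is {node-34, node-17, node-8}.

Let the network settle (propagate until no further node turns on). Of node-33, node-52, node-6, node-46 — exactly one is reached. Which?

node-33

G8: node-8 and node-17 on → node-13 on.
G3: node-17 and node-13 on → node-22 on.
G11: node-22 on → node-10 on.
node-10 is on, so node-2 fires (G1).
node-2, node-13, and node-10 are on, so node-33 fires (G7).
node-46 would need node-52 and node-13 (G6), but node-52 never turns on. node-6 would need node-10 and node-52 (G2), but node-52 never turns on. node-52 would need node-46 and node-8 (G9), but node-46 never turns on.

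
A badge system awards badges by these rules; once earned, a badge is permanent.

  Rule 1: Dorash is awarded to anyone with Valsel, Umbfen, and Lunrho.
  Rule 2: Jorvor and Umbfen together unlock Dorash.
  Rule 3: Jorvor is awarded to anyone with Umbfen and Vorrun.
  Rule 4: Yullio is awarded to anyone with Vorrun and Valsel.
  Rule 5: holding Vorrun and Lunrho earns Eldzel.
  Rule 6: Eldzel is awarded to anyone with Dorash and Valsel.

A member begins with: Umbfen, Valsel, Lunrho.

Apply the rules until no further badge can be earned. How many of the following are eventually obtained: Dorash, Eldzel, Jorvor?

With Valsel, Umbfen, and Lunrho, Dorash is earned (Rule 1).
With Dorash and Valsel, Eldzel is earned (Rule 6).
Dorash: reached.
Eldzel: reached.
Jorvor would need Umbfen and Vorrun (Rule 3), but Vorrun is never earned.
Reached: Dorash and Eldzel — 2 of the 3.

2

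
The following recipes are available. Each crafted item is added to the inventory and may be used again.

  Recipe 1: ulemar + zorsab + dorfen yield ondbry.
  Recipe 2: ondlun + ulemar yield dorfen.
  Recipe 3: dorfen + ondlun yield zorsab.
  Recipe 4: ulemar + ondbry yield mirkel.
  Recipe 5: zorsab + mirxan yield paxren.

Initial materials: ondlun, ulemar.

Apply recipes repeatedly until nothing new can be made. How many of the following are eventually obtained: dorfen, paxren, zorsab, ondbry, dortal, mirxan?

ondlun + ulemar → dorfen (Recipe 2).
Using Recipe 3, dorfen and ondlun make zorsab.
ulemar + zorsab + dorfen → ondbry (Recipe 1).
dorfen: reached.
paxren would need zorsab and mirxan (Recipe 5), but mirxan is never obtained.
zorsab: reached.
ondbry: reached.
No rule produces dortal, and it is not given.
No rule produces mirxan, and it is not given.
Reached: dorfen, zorsab, and ondbry — 3 of the 6.

3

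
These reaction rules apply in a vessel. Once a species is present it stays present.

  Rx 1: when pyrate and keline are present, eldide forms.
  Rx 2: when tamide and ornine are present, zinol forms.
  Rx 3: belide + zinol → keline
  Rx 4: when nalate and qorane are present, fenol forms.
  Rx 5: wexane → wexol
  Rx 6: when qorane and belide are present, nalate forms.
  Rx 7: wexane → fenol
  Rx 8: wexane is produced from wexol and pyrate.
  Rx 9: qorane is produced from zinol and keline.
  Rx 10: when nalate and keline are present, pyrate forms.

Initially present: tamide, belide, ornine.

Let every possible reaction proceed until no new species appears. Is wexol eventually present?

wexol would need wexane (Rx 5), but wexane never forms.

No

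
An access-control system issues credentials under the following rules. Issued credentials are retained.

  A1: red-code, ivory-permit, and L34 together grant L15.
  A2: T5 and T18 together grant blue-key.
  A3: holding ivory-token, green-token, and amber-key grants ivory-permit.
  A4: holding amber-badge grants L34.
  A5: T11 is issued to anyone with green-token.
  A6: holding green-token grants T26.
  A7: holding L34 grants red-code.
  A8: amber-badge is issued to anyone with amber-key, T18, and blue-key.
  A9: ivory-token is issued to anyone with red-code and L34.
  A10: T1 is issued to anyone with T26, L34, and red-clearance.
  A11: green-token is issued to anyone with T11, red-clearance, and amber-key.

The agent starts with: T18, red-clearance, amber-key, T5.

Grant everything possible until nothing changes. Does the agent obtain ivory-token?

Holding T5 and T18 grants blue-key (A2).
Holding amber-key, T18, and blue-key grants amber-badge (A8).
Holding amber-badge grants L34 (A4).
Holding L34 grants red-code (A7).
Holding red-code and L34 grants ivory-token (A9).

Yes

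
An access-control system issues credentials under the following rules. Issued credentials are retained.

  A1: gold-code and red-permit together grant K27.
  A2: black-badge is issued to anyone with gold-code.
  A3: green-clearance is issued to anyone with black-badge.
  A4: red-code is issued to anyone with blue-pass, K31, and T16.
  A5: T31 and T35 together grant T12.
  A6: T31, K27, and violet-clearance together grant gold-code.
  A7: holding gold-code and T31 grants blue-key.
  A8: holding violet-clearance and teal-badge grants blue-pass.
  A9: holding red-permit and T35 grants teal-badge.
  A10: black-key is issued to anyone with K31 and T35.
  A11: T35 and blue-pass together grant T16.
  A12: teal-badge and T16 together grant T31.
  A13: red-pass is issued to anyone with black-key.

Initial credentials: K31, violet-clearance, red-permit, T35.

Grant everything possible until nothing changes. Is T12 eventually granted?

Holding red-permit and T35 grants teal-badge (A9).
Holding violet-clearance and teal-badge grants blue-pass (A8).
Holding T35 and blue-pass grants T16 (A11).
Holding teal-badge and T16 grants T31 (A12).
Holding T31 and T35 grants T12 (A5).

Yes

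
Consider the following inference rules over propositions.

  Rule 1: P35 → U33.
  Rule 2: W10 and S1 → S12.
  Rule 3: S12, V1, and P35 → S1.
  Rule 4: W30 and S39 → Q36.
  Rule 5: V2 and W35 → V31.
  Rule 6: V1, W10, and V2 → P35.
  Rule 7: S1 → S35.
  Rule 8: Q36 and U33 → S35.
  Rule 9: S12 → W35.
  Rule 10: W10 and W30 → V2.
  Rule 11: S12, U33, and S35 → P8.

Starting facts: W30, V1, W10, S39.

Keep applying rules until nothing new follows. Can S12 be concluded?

No

S12 would need W10 and S1 (Rule 2), but S1 is never established.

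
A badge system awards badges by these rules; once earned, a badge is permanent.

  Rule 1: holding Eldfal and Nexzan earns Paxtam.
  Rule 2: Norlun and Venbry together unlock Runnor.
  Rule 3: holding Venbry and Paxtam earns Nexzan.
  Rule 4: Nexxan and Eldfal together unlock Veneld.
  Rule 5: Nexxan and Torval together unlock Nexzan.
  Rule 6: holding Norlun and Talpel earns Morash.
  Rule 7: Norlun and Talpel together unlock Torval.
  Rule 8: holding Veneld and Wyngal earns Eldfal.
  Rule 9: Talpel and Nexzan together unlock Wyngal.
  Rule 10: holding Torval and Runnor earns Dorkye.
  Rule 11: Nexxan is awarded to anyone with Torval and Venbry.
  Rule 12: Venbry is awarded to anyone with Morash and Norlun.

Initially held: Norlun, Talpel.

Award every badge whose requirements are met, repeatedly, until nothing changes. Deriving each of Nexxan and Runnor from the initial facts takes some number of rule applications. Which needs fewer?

Runnor

Runnor: With Norlun and Talpel, Morash is earned (Rule 6). With Morash and Norlun, Venbry is earned (Rule 12). With Norlun and Venbry, Runnor is earned (Rule 2). [3 rule applications]
Nexxan: With Norlun and Talpel, Torval is earned (Rule 7). With Norlun and Talpel, Morash is earned (Rule 6). With Morash and Norlun, Venbry is earned (Rule 12). With Torval and Venbry, Nexxan is earned (Rule 11). [4 rule applications]
Runnor needs fewer.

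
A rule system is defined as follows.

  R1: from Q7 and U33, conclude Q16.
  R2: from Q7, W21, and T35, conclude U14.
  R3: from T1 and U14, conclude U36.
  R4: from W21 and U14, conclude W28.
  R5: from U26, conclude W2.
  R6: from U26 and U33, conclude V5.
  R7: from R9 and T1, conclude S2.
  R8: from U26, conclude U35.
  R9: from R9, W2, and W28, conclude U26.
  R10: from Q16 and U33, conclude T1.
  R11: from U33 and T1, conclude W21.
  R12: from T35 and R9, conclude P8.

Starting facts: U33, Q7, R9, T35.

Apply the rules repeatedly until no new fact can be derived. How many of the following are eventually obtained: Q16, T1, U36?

3

Q7 and U33 hold, so Q16 follows (R1).
Q16 and U33 hold, so T1 follows (R10).
U33 and T1 hold, so W21 follows (R11).
Q7, W21, and T35 hold, so U14 follows (R2).
T1 and U14 hold, so U36 follows (R3).
Q16: reached.
T1: reached.
U36: reached.
All 3 are reached.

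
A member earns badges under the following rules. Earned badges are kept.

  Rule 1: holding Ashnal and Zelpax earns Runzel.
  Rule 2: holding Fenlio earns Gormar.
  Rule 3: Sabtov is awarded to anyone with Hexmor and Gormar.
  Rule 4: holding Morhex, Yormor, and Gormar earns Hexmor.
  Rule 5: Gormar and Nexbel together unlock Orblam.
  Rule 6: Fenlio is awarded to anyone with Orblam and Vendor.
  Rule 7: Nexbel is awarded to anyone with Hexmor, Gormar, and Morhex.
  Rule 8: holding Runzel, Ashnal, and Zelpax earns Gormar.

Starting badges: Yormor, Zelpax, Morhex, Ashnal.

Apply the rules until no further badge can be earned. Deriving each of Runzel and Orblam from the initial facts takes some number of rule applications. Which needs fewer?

Runzel

Runzel: With Ashnal and Zelpax, Runzel is earned (Rule 1). [1 rule application]
Orblam: With Ashnal and Zelpax, Runzel is earned (Rule 1). With Runzel, Ashnal, and Zelpax, Gormar is earned (Rule 8). With Morhex, Yormor, and Gormar, Hexmor is earned (Rule 4). With Hexmor, Gormar, and Morhex, Nexbel is earned (Rule 7). With Gormar and Nexbel, Orblam is earned (Rule 5). [5 rule applications]
Runzel needs fewer.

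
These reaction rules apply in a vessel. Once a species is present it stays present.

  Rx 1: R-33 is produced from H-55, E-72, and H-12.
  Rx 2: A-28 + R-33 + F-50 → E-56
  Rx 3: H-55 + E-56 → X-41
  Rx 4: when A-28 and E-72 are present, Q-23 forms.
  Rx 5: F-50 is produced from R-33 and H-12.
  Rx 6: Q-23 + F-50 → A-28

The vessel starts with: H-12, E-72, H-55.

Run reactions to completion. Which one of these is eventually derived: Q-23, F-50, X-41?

F-50

H-55, E-72, and H-12 present → R-33 forms (Rx 1).
R-33 and H-12 present → F-50 forms (Rx 5).
Q-23 would need A-28 and E-72 (Rx 4), but A-28 never forms. X-41 would need H-55 and E-56 (Rx 3), but E-56 never forms.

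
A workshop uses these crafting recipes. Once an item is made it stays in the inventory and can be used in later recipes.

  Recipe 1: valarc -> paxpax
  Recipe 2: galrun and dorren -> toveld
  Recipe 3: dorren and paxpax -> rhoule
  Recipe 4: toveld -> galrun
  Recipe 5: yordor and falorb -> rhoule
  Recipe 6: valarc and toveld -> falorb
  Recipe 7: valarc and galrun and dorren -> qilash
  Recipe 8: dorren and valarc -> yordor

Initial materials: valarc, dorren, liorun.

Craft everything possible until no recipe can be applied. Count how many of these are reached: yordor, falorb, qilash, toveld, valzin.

Using Recipe 8, dorren and valarc make yordor.
yordor: reached.
falorb would need valarc and toveld (Recipe 6), but toveld is never obtained.
qilash would need valarc, galrun, and dorren (Recipe 7), but galrun is never obtained.
toveld would need galrun and dorren (Recipe 2), but galrun is never obtained.
No rule produces valzin, and it is not given.
Reached: yordor — 1 of the 5.

1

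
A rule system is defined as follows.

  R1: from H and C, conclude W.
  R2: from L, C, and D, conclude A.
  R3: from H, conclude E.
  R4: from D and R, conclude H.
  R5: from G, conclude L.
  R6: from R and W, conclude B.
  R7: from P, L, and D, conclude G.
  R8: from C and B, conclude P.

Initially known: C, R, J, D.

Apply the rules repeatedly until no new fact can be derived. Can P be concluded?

From D and R, R4 gives H.
H and C hold, so W follows (R1).
From R and W, R6 gives B.
From C and B, R8 gives P.

Yes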